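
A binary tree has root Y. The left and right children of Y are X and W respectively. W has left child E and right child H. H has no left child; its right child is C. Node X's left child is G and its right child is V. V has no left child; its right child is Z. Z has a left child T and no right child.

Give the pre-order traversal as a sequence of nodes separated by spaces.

Y X G V Z T W E H C

Pre-order visits the node, then its left subtree, then its right subtree.
Visit Y.
At Y: go left to X.
  Visit X.
  At X: go left to G.
    G is a leaf — visit G.
  At X: go right to V.
    Visit V.
    At V: no left child.
    At V: go right to Z.
      Visit Z.
      At Z: go left to T.
        T is a leaf — visit T.
      At Z: no right child.
At Y: go right to W.
  Visit W.
  At W: go left to E.
    E is a leaf — visit E.
  At W: go right to H.
    Visit H.
    At H: no left child.
    At H: go right to C.
      C is a leaf — visit C.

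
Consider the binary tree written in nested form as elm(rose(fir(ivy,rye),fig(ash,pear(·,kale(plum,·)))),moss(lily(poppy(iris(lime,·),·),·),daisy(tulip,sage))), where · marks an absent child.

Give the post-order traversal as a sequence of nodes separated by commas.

ivy, rye, fir, ash, plum, kale, pear, fig, rose, lime, iris, poppy, lily, tulip, sage, daisy, moss, elm

Post-order visits the left subtree, then the right subtree, then the node.
At elm: go left to rose.
  At rose: go left to fir.
    At fir: go left to ivy.
      ivy is a leaf — visit ivy.
    At fir: go right to rye.
      rye is a leaf — visit rye.
    Visit fir.
  At rose: go right to fig.
    At fig: go left to ash.
      ash is a leaf — visit ash.
    At fig: go right to pear.
      At pear: no left child.
      At pear: go right to kale.
        At kale: go left to plum.
          plum is a leaf — visit plum.
        At kale: no right child.
        Visit kale.
      Visit pear.
    Visit fig.
  Visit rose.
At elm: go right to moss.
  At moss: go left to lily.
    At lily: go left to poppy.
      At poppy: go left to iris.
        At iris: go left to lime.
          lime is a leaf — visit lime.
        At iris: no right child.
        Visit iris.
      At poppy: no right child.
      Visit poppy.
    At lily: no right child.
    Visit lily.
  At moss: go right to daisy.
    At daisy: go left to tulip.
      tulip is a leaf — visit tulip.
    At daisy: go right to sage.
      sage is a leaf — visit sage.
    Visit daisy.
  Visit moss.
Visit elm.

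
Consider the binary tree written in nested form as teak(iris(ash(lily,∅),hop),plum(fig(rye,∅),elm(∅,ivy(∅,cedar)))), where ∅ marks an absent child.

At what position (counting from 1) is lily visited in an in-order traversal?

In-order visits the left subtree, then the node, then the right subtree.
At teak: go left to iris.
  At iris: go left to ash.
    At ash: go left to lily.
      lily is a leaf — visit lily.
    Visit ash.
    At ash: no right child.
  Visit iris.
  At iris: go right to hop.
    hop is a leaf — visit hop.
Visit teak.
At teak: go right to plum.
  At plum: go left to fig.
    At fig: go left to rye.
      rye is a leaf — visit rye.
    Visit fig.
    At fig: no right child.
  Visit plum.
  At plum: go right to elm.
    At elm: no left child.
    Visit elm.
    At elm: go right to ivy.
      At ivy: no left child.
      Visit ivy.
      At ivy: go right to cedar.
        cedar is a leaf — visit cedar.
Full in-order sequence: lily, ash, iris, hop, teak, rye, fig, plum, elm, ivy, cedar.

1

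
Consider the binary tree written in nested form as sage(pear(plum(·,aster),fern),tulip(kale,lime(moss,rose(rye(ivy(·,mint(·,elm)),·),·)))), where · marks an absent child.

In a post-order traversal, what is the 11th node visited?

rose

Post-order visits the left subtree, then the right subtree, then the node.
At sage: go left to pear.
  At pear: go left to plum.
    At plum: no left child.
    At plum: go right to aster.
      aster is a leaf — visit aster.
    Visit plum.
  At pear: go right to fern.
    fern is a leaf — visit fern.
  Visit pear.
At sage: go right to tulip.
  At tulip: go left to kale.
    kale is a leaf — visit kale.
  At tulip: go right to lime.
    At lime: go left to moss.
      moss is a leaf — visit moss.
    At lime: go right to rose.
      At rose: go left to rye.
        At rye: go left to ivy.
          At ivy: no left child.
          At ivy: go right to mint.
            At mint: no left child.
            At mint: go right to elm.
              elm is a leaf — visit elm.
            Visit mint.
          Visit ivy.
        At rye: no right child.
        Visit rye.
      At rose: no right child.
      Visit rose.
    Visit lime.
  Visit tulip.
Visit sage.
Full post-order sequence: aster, plum, fern, pear, kale, moss, elm, mint, ivy, rye, rose, lime, tulip, sage.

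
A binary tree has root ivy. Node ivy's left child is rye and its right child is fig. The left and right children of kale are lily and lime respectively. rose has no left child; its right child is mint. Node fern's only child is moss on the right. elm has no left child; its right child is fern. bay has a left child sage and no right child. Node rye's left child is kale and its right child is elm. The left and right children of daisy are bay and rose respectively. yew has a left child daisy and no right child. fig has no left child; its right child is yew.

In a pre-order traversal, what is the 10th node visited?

Pre-order visits the node, then its left subtree, then its right subtree.
Visit ivy.
At ivy: go left to rye.
  Visit rye.
  At rye: go left to kale.
    Visit kale.
    At kale: go left to lily.
      lily is a leaf — visit lily.
    At kale: go right to lime.
      lime is a leaf — visit lime.
  At rye: go right to elm.
    Visit elm.
    At elm: no left child.
    At elm: go right to fern.
      Visit fern.
      At fern: no left child.
      At fern: go right to moss.
        moss is a leaf — visit moss.
At ivy: go right to fig.
  Visit fig.
  At fig: no left child.
  At fig: go right to yew.
    Visit yew.
    At yew: go left to daisy.
      Visit daisy.
      At daisy: go left to bay.
        Visit bay.
        At bay: go left to sage.
          sage is a leaf — visit sage.
        At bay: no right child.
      At daisy: go right to rose.
        Visit rose.
        At rose: no left child.
        At rose: go right to mint.
          mint is a leaf — visit mint.
    At yew: no right child.
Full pre-order sequence: ivy, rye, kale, lily, lime, elm, fern, moss, fig, yew, daisy, bay, sage, rose, mint.

yew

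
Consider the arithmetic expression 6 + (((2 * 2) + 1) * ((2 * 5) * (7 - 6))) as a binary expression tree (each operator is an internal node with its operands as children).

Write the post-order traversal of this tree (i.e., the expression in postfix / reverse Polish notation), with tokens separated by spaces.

6 2 2 * 1 + 2 5 * 7 6 - * * +

Post-order on an expression tree gives postfix notation: for each operator, emit left operand, right operand, then the operator.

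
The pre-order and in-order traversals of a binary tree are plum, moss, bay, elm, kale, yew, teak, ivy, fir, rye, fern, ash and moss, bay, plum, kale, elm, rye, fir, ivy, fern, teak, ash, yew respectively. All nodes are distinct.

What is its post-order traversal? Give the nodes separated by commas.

The first element of pre-order is the root; it splits in-order into left and right subtrees.
Root plum: left subtree has 2 nodes {moss, bay}, right has 9 {kale, elm, rye, fir, ivy, fern, teak, ash, yew}.
  Root moss: left subtree has 0 nodes { }, right has 1 {bay}.
  Root elm: left subtree has 1 node {kale}, right has 7 {rye, fir, ivy, fern, teak, ash, yew}.
    Root yew: left subtree has 6 nodes {rye, fir, ivy, fern, teak, ash}, right has 0 { }.
      Root teak: left subtree has 4 nodes {rye, fir, ivy, fern}, right has 1 {ash}.
        Root ivy: left subtree has 2 nodes {rye, fir}, right has 1 {fern}.
          Root fir: left subtree has 1 node {rye}, right has 0 { }.

bay, moss, kale, rye, fir, fern, ivy, ash, teak, yew, elm, plum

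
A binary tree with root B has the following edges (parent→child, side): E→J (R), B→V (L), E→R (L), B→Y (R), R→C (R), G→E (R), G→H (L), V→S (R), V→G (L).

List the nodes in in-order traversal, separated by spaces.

H G R C E J V S B Y

In-order visits the left subtree, then the node, then the right subtree.
At B: go left to V.
  At V: go left to G.
    At G: go left to H.
      H is a leaf — visit H.
    Visit G.
    At G: go right to E.
      At E: go left to R.
        At R: no left child.
        Visit R.
        At R: go right to C.
          C is a leaf — visit C.
      Visit E.
      At E: go right to J.
        J is a leaf — visit J.
  Visit V.
  At V: go right to S.
    S is a leaf — visit S.
Visit B.
At B: go right to Y.
  Y is a leaf — visit Y.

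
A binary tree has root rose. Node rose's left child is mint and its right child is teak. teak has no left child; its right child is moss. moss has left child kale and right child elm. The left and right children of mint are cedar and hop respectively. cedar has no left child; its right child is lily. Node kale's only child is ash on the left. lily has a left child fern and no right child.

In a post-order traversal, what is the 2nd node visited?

Post-order visits the left subtree, then the right subtree, then the node.
At rose: go left to mint.
  At mint: go left to cedar.
    At cedar: no left child.
    At cedar: go right to lily.
      At lily: go left to fern.
        fern is a leaf — visit fern.
      At lily: no right child.
      Visit lily.
    Visit cedar.
  At mint: go right to hop.
    hop is a leaf — visit hop.
  Visit mint.
At rose: go right to teak.
  At teak: no left child.
  At teak: go right to moss.
    At moss: go left to kale.
      At kale: go left to ash.
        ash is a leaf — visit ash.
      At kale: no right child.
      Visit kale.
    At moss: go right to elm.
      elm is a leaf — visit elm.
    Visit moss.
  Visit teak.
Visit rose.
Full post-order sequence: fern, lily, cedar, hop, mint, ash, kale, elm, moss, teak, rose.

lily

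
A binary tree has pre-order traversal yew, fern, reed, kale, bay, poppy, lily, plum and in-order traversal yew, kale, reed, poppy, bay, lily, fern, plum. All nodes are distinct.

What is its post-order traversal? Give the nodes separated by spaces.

The first element of pre-order is the root; it splits in-order into left and right subtrees.
Root yew: left subtree has 0 nodes { }, right has 7 {kale, reed, poppy, bay, lily, fern, plum}.
  Root fern: left subtree has 5 nodes {kale, reed, poppy, bay, lily}, right has 1 {plum}.
    Root reed: left subtree has 1 node {kale}, right has 3 {poppy, bay, lily}.
      Root bay: left subtree has 1 node {poppy}, right has 1 {lily}.

kale poppy lily bay reed plum fern yew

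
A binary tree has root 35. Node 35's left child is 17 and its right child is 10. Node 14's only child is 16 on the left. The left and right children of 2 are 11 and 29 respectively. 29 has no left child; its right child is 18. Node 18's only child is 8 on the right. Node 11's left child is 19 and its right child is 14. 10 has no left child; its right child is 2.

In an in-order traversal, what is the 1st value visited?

17

In-order visits the left subtree, then the node, then the right subtree.
At 35: go left to 17.
  17 is a leaf — visit 17.
Visit 35.
At 35: go right to 10.
  At 10: no left child.
  Visit 10.
  At 10: go right to 2.
    At 2: go left to 11.
      At 11: go left to 19.
        19 is a leaf — visit 19.
      Visit 11.
      At 11: go right to 14.
        At 14: go left to 16.
          16 is a leaf — visit 16.
        Visit 14.
        At 14: no right child.
    Visit 2.
    At 2: go right to 29.
      At 29: no left child.
      Visit 29.
      At 29: go right to 18.
        At 18: no left child.
        Visit 18.
        At 18: go right to 8.
          8 is a leaf — visit 8.
Full in-order sequence: 17, 35, 10, 19, 11, 16, 14, 2, 29, 18, 8.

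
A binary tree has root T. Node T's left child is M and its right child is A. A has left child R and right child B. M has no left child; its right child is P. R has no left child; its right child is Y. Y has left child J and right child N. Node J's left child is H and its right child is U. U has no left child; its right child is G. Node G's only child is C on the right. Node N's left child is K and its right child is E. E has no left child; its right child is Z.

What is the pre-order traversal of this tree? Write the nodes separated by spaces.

T M P A R Y J H U G C N K E Z B

Pre-order visits the node, then its left subtree, then its right subtree.
Visit T.
At T: go left to M.
  Visit M.
  At M: no left child.
  At M: go right to P.
    P is a leaf — visit P.
At T: go right to A.
  Visit A.
  At A: go left to R.
    Visit R.
    At R: no left child.
    At R: go right to Y.
      Visit Y.
      At Y: go left to J.
        Visit J.
        At J: go left to H.
          H is a leaf — visit H.
        At J: go right to U.
          Visit U.
          At U: no left child.
          At U: go right to G.
            Visit G.
            At G: no left child.
            At G: go right to C.
              C is a leaf — visit C.
      At Y: go right to N.
        Visit N.
        At N: go left to K.
          K is a leaf — visit K.
        At N: go right to E.
          Visit E.
          At E: no left child.
          At E: go right to Z.
            Z is a leaf — visit Z.
  At A: go right to B.
    B is a leaf — visit B.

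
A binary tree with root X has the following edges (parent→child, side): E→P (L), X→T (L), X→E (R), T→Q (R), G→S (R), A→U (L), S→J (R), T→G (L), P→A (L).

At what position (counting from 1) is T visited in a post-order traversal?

Post-order visits the left subtree, then the right subtree, then the node.
At X: go left to T.
  At T: go left to G.
    At G: no left child.
    At G: go right to S.
      At S: no left child.
      At S: go right to J.
        J is a leaf — visit J.
      Visit S.
    Visit G.
  At T: go right to Q.
    Q is a leaf — visit Q.
  Visit T.
At X: go right to E.
  At E: go left to P.
    At P: go left to A.
      At A: go left to U.
        U is a leaf — visit U.
      At A: no right child.
      Visit A.
    At P: no right child.
    Visit P.
  At E: no right child.
  Visit E.
Visit X.
Full post-order sequence: J, S, G, Q, T, U, A, P, E, X.

5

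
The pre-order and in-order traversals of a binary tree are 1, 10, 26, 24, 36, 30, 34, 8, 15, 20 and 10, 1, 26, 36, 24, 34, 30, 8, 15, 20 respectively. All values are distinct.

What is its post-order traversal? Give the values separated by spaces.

10 36 34 20 15 8 30 24 26 1

The first element of pre-order is the root; it splits in-order into left and right subtrees.
Root 1: left subtree has 1 node {10}, right has 8 {26, 36, 24, 34, 30, 8, 15, 20}.
  Root 26: left subtree has 0 nodes { }, right has 7 {36, 24, 34, 30, 8, 15, 20}.
    Root 24: left subtree has 1 node {36}, right has 5 {34, 30, 8, 15, 20}.
      Root 30: left subtree has 1 node {34}, right has 3 {8, 15, 20}.
        Root 8: left subtree has 0 nodes { }, right has 2 {15, 20}.
          Root 15: left subtree has 0 nodes { }, right has 1 {20}.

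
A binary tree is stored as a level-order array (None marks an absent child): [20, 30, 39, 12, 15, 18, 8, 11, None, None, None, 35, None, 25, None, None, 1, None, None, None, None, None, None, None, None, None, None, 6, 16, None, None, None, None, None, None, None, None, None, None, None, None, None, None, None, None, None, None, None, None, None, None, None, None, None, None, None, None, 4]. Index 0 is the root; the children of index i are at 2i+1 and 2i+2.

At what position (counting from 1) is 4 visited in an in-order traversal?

In-order visits the left subtree, then the node, then the right subtree.
At 20: go left to 30.
  At 30: go left to 12.
    At 12: go left to 11.
      At 11: no left child.
      Visit 11.
      At 11: go right to 1.
        1 is a leaf — visit 1.
    Visit 12.
    At 12: no right child.
  Visit 30.
  At 30: go right to 15.
    15 is a leaf — visit 15.
Visit 20.
At 20: go right to 39.
  At 39: go left to 18.
    At 18: go left to 35.
      35 is a leaf — visit 35.
    Visit 18.
    At 18: no right child.
  Visit 39.
  At 39: go right to 8.
    At 8: go left to 25.
      At 25: go left to 6.
        6 is a leaf — visit 6.
      Visit 25.
      At 25: go right to 16.
        At 16: go left to 4.
          4 is a leaf — visit 4.
        Visit 16.
        At 16: no right child.
    Visit 8.
    At 8: no right child.
Full in-order sequence: 11, 1, 12, 30, 15, 20, 35, 18, 39, 6, 25, 4, 16, 8.

12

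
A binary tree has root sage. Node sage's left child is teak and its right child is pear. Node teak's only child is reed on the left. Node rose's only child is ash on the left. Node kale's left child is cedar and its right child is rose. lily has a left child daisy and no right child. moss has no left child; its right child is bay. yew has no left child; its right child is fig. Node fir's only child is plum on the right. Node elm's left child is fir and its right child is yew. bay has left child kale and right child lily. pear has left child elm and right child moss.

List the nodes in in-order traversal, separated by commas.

In-order visits the left subtree, then the node, then the right subtree.
At sage: go left to teak.
  At teak: go left to reed.
    reed is a leaf — visit reed.
  Visit teak.
  At teak: no right child.
Visit sage.
At sage: go right to pear.
  At pear: go left to elm.
    At elm: go left to fir.
      At fir: no left child.
      Visit fir.
      At fir: go right to plum.
        plum is a leaf — visit plum.
    Visit elm.
    At elm: go right to yew.
      At yew: no left child.
      Visit yew.
      At yew: go right to fig.
        fig is a leaf — visit fig.
  Visit pear.
  At pear: go right to moss.
    At moss: no left child.
    Visit moss.
    At moss: go right to bay.
      At bay: go left to kale.
        At kale: go left to cedar.
          cedar is a leaf — visit cedar.
        Visit kale.
        At kale: go right to rose.
          At rose: go left to ash.
            ash is a leaf — visit ash.
          Visit rose.
          At rose: no right child.
      Visit bay.
      At bay: go right to lily.
        At lily: go left to daisy.
          daisy is a leaf — visit daisy.
        Visit lily.
        At lily: no right child.

reed, teak, sage, fir, plum, elm, yew, fig, pear, moss, cedar, kale, ash, rose, bay, daisy, lily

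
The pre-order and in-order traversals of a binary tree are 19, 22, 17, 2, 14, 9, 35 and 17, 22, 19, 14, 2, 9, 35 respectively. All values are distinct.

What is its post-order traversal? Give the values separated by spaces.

17 22 14 35 9 2 19

The first element of pre-order is the root; it splits in-order into left and right subtrees.
Root 19: left subtree has 2 nodes {17, 22}, right has 4 {14, 2, 9, 35}.
  Root 22: left subtree has 1 node {17}, right has 0 { }.
  Root 2: left subtree has 1 node {14}, right has 2 {9, 35}.
    Root 9: left subtree has 0 nodes { }, right has 1 {35}.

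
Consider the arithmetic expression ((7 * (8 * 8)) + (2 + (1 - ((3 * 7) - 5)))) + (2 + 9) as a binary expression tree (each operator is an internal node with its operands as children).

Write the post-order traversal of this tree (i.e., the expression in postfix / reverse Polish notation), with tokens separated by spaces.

Post-order on an expression tree gives postfix notation: for each operator, emit left operand, right operand, then the operator.

7 8 8 * * 2 1 3 7 * 5 - - + + 2 9 + +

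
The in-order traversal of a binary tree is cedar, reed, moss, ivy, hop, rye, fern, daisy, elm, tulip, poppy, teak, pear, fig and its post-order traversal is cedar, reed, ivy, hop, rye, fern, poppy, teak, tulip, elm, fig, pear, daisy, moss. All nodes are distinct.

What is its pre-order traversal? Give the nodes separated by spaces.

moss reed cedar daisy fern rye hop ivy pear elm tulip teak poppy fig

The last element of post-order is the root; it splits in-order into left and right subtrees.
Root moss: left subtree has 2 nodes {cedar, reed}, right has 11 {ivy, hop, rye, fern, daisy, elm, tulip, poppy, teak, pear, fig}.
  Root reed: left subtree has 1 node {cedar}, right has 0 { }.
  Root daisy: left subtree has 4 nodes {ivy, hop, rye, fern}, right has 6 {elm, tulip, poppy, teak, pear, fig}.
    Root fern: left subtree has 3 nodes {ivy, hop, rye}, right has 0 { }.
      Root rye: left subtree has 2 nodes {ivy, hop}, right has 0 { }.
        Root hop: left subtree has 1 node {ivy}, right has 0 { }.
    Root pear: left subtree has 4 nodes {elm, tulip, poppy, teak}, right has 1 {fig}.
      Root elm: left subtree has 0 nodes { }, right has 3 {tulip, poppy, teak}.
        Root tulip: left subtree has 0 nodes { }, right has 2 {poppy, teak}.
          Root teak: left subtree has 1 node {poppy}, right has 0 { }.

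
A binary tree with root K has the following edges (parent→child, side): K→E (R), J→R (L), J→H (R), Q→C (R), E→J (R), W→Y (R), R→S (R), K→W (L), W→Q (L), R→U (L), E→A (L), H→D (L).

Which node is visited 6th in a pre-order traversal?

Pre-order visits the node, then its left subtree, then its right subtree.
Visit K.
At K: go left to W.
  Visit W.
  At W: go left to Q.
    Visit Q.
    At Q: no left child.
    At Q: go right to C.
      C is a leaf — visit C.
  At W: go right to Y.
    Y is a leaf — visit Y.
At K: go right to E.
  Visit E.
  At E: go left to A.
    A is a leaf — visit A.
  At E: go right to J.
    Visit J.
    At J: go left to R.
      Visit R.
      At R: go left to U.
        U is a leaf — visit U.
      At R: go right to S.
        S is a leaf — visit S.
    At J: go right to H.
      Visit H.
      At H: go left to D.
        D is a leaf — visit D.
      At H: no right child.
Full pre-order sequence: K, W, Q, C, Y, E, A, J, R, U, S, H, D.

E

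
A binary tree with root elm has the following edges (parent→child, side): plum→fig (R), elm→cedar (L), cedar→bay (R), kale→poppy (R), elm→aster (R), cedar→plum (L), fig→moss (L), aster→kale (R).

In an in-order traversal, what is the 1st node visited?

plum

In-order visits the left subtree, then the node, then the right subtree.
At elm: go left to cedar.
  At cedar: go left to plum.
    At plum: no left child.
    Visit plum.
    At plum: go right to fig.
      At fig: go left to moss.
        moss is a leaf — visit moss.
      Visit fig.
      At fig: no right child.
  Visit cedar.
  At cedar: go right to bay.
    bay is a leaf — visit bay.
Visit elm.
At elm: go right to aster.
  At aster: no left child.
  Visit aster.
  At aster: go right to kale.
    At kale: no left child.
    Visit kale.
    At kale: go right to poppy.
      poppy is a leaf — visit poppy.
Full in-order sequence: plum, moss, fig, cedar, bay, elm, aster, kale, poppy.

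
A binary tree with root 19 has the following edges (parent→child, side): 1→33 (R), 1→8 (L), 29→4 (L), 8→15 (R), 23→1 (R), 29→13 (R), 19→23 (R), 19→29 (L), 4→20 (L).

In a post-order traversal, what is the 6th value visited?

8

Post-order visits the left subtree, then the right subtree, then the node.
At 19: go left to 29.
  At 29: go left to 4.
    At 4: go left to 20.
      20 is a leaf — visit 20.
    At 4: no right child.
    Visit 4.
  At 29: go right to 13.
    13 is a leaf — visit 13.
  Visit 29.
At 19: go right to 23.
  At 23: no left child.
  At 23: go right to 1.
    At 1: go left to 8.
      At 8: no left child.
      At 8: go right to 15.
        15 is a leaf — visit 15.
      Visit 8.
    At 1: go right to 33.
      33 is a leaf — visit 33.
    Visit 1.
  Visit 23.
Visit 19.
Full post-order sequence: 20, 4, 13, 29, 15, 8, 33, 1, 23, 19.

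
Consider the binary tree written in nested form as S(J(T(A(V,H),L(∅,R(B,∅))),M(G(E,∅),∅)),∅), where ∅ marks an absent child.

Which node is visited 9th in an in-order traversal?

In-order visits the left subtree, then the node, then the right subtree.
At S: go left to J.
  At J: go left to T.
    At T: go left to A.
      At A: go left to V.
        V is a leaf — visit V.
      Visit A.
      At A: go right to H.
        H is a leaf — visit H.
    Visit T.
    At T: go right to L.
      At L: no left child.
      Visit L.
      At L: go right to R.
        At R: go left to B.
          B is a leaf — visit B.
        Visit R.
        At R: no right child.
  Visit J.
  At J: go right to M.
    At M: go left to G.
      At G: go left to E.
        E is a leaf — visit E.
      Visit G.
      At G: no right child.
    Visit M.
    At M: no right child.
Visit S.
At S: no right child.
Full in-order sequence: V, A, H, T, L, B, R, J, E, G, M, S.

E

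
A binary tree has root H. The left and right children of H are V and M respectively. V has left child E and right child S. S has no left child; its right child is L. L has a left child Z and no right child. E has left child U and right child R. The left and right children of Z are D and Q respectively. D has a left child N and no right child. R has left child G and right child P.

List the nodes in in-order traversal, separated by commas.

U, E, G, R, P, V, S, N, D, Z, Q, L, H, M

In-order visits the left subtree, then the node, then the right subtree.
At H: go left to V.
  At V: go left to E.
    At E: go left to U.
      U is a leaf — visit U.
    Visit E.
    At E: go right to R.
      At R: go left to G.
        G is a leaf — visit G.
      Visit R.
      At R: go right to P.
        P is a leaf — visit P.
  Visit V.
  At V: go right to S.
    At S: no left child.
    Visit S.
    At S: go right to L.
      At L: go left to Z.
        At Z: go left to D.
          At D: go left to N.
            N is a leaf — visit N.
          Visit D.
          At D: no right child.
        Visit Z.
        At Z: go right to Q.
          Q is a leaf — visit Q.
      Visit L.
      At L: no right child.
Visit H.
At H: go right to M.
  M is a leaf — visit M.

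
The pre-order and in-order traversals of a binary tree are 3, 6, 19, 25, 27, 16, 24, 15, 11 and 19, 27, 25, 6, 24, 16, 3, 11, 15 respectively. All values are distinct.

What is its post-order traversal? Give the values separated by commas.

The first element of pre-order is the root; it splits in-order into left and right subtrees.
Root 3: left subtree has 6 nodes {19, 27, 25, 6, 24, 16}, right has 2 {11, 15}.
  Root 6: left subtree has 3 nodes {19, 27, 25}, right has 2 {24, 16}.
    Root 19: left subtree has 0 nodes { }, right has 2 {27, 25}.
      Root 25: left subtree has 1 node {27}, right has 0 { }.
    Root 16: left subtree has 1 node {24}, right has 0 { }.
  Root 15: left subtree has 1 node {11}, right has 0 { }.

27, 25, 19, 24, 16, 6, 11, 15, 3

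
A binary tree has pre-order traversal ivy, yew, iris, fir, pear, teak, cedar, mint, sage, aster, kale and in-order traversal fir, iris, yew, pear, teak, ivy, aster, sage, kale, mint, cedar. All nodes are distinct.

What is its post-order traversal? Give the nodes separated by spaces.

The first element of pre-order is the root; it splits in-order into left and right subtrees.
Root ivy: left subtree has 5 nodes {fir, iris, yew, pear, teak}, right has 5 {aster, sage, kale, mint, cedar}.
  Root yew: left subtree has 2 nodes {fir, iris}, right has 2 {pear, teak}.
    Root iris: left subtree has 1 node {fir}, right has 0 { }.
    Root pear: left subtree has 0 nodes { }, right has 1 {teak}.
  Root cedar: left subtree has 4 nodes {aster, sage, kale, mint}, right has 0 { }.
    Root mint: left subtree has 3 nodes {aster, sage, kale}, right has 0 { }.
      Root sage: left subtree has 1 node {aster}, right has 1 {kale}.

fir iris teak pear yew aster kale sage mint cedar ivy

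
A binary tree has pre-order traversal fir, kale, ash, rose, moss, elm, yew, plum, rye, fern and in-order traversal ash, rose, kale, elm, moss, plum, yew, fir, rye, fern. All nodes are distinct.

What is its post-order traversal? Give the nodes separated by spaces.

rose ash elm plum yew moss kale fern rye fir

The first element of pre-order is the root; it splits in-order into left and right subtrees.
Root fir: left subtree has 7 nodes {ash, rose, kale, elm, moss, plum, yew}, right has 2 {rye, fern}.
  Root kale: left subtree has 2 nodes {ash, rose}, right has 4 {elm, moss, plum, yew}.
    Root ash: left subtree has 0 nodes { }, right has 1 {rose}.
    Root moss: left subtree has 1 node {elm}, right has 2 {plum, yew}.
      Root yew: left subtree has 1 node {plum}, right has 0 { }.
  Root rye: left subtree has 0 nodes { }, right has 1 {fern}.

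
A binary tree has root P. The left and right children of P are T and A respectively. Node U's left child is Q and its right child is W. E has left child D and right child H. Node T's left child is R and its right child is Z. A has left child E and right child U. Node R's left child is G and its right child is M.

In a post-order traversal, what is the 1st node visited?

Post-order visits the left subtree, then the right subtree, then the node.
At P: go left to T.
  At T: go left to R.
    At R: go left to G.
      G is a leaf — visit G.
    At R: go right to M.
      M is a leaf — visit M.
    Visit R.
  At T: go right to Z.
    Z is a leaf — visit Z.
  Visit T.
At P: go right to A.
  At A: go left to E.
    At E: go left to D.
      D is a leaf — visit D.
    At E: go right to H.
      H is a leaf — visit H.
    Visit E.
  At A: go right to U.
    At U: go left to Q.
      Q is a leaf — visit Q.
    At U: go right to W.
      W is a leaf — visit W.
    Visit U.
  Visit A.
Visit P.
Full post-order sequence: G, M, R, Z, T, D, H, E, Q, W, U, A, P.

G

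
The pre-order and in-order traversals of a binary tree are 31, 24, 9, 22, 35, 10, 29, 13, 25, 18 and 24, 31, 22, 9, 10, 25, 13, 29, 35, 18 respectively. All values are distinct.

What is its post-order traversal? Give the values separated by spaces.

24 22 25 13 29 10 18 35 9 31

The first element of pre-order is the root; it splits in-order into left and right subtrees.
Root 31: left subtree has 1 node {24}, right has 8 {22, 9, 10, 25, 13, 29, 35, 18}.
  Root 9: left subtree has 1 node {22}, right has 6 {10, 25, 13, 29, 35, 18}.
    Root 35: left subtree has 4 nodes {10, 25, 13, 29}, right has 1 {18}.
      Root 10: left subtree has 0 nodes { }, right has 3 {25, 13, 29}.
        Root 29: left subtree has 2 nodes {25, 13}, right has 0 { }.
          Root 13: left subtree has 1 node {25}, right has 0 { }.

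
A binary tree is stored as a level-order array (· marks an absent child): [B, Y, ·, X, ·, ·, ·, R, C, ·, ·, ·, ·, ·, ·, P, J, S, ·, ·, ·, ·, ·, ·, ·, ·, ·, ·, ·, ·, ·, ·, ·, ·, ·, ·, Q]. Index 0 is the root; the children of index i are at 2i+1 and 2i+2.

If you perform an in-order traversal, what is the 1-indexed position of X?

4

In-order visits the left subtree, then the node, then the right subtree.
At B: go left to Y.
  At Y: go left to X.
    At X: go left to R.
      At R: go left to P.
        P is a leaf — visit P.
      Visit R.
      At R: go right to J.
        J is a leaf — visit J.
    Visit X.
    At X: go right to C.
      At C: go left to S.
        At S: no left child.
        Visit S.
        At S: go right to Q.
          Q is a leaf — visit Q.
      Visit C.
      At C: no right child.
  Visit Y.
  At Y: no right child.
Visit B.
At B: no right child.
Full in-order sequence: P, R, J, X, S, Q, C, Y, B.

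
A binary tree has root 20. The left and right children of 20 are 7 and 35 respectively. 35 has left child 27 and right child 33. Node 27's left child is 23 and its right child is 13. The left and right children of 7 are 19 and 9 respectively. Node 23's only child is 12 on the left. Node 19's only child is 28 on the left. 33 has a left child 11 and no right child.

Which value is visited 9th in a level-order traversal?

23

Level-order visits nodes level by level from the root, left to right within each level.
Level 0: 20
Level 1: 7, 35
Level 2: 19, 9, 27, 33
Level 3: 28, 23, 13, 11
Level 4: 12
Full level-order sequence: 20, 7, 35, 19, 9, 27, 33, 28, 23, 13, 11, 12.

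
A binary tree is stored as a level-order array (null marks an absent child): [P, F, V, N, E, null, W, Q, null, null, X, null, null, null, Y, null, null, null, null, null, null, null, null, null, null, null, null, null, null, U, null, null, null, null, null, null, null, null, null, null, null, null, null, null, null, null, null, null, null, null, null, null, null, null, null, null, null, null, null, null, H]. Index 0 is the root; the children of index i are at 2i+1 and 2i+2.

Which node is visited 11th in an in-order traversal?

In-order visits the left subtree, then the node, then the right subtree.
At P: go left to F.
  At F: go left to N.
    At N: go left to Q.
      Q is a leaf — visit Q.
    Visit N.
    At N: no right child.
  Visit F.
  At F: go right to E.
    At E: no left child.
    Visit E.
    At E: go right to X.
      X is a leaf — visit X.
Visit P.
At P: go right to V.
  At V: no left child.
  Visit V.
  At V: go right to W.
    At W: no left child.
    Visit W.
    At W: go right to Y.
      At Y: go left to U.
        At U: no left child.
        Visit U.
        At U: go right to H.
          H is a leaf — visit H.
      Visit Y.
      At Y: no right child.
Full in-order sequence: Q, N, F, E, X, P, V, W, U, H, Y.

Y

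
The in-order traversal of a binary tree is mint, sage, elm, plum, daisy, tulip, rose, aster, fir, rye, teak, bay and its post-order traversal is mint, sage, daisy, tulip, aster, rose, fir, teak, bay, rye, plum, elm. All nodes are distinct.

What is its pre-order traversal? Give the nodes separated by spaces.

The last element of post-order is the root; it splits in-order into left and right subtrees.
Root elm: left subtree has 2 nodes {mint, sage}, right has 9 {plum, daisy, tulip, rose, aster, fir, rye, teak, bay}.
  Root sage: left subtree has 1 node {mint}, right has 0 { }.
  Root plum: left subtree has 0 nodes { }, right has 8 {daisy, tulip, rose, aster, fir, rye, teak, bay}.
    Root rye: left subtree has 5 nodes {daisy, tulip, rose, aster, fir}, right has 2 {teak, bay}.
      Root fir: left subtree has 4 nodes {daisy, tulip, rose, aster}, right has 0 { }.
        Root rose: left subtree has 2 nodes {daisy, tulip}, right has 1 {aster}.
          Root tulip: left subtree has 1 node {daisy}, right has 0 { }.
      Root bay: left subtree has 1 node {teak}, right has 0 { }.

elm sage mint plum rye fir rose tulip daisy aster bay teak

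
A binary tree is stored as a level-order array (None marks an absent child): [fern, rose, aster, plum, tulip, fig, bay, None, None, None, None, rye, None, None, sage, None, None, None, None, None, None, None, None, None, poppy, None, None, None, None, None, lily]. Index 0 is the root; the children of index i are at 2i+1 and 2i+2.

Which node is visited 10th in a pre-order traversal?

sage

Pre-order visits the node, then its left subtree, then its right subtree.
Visit fern.
At fern: go left to rose.
  Visit rose.
  At rose: go left to plum.
    plum is a leaf — visit plum.
  At rose: go right to tulip.
    tulip is a leaf — visit tulip.
At fern: go right to aster.
  Visit aster.
  At aster: go left to fig.
    Visit fig.
    At fig: go left to rye.
      Visit rye.
      At rye: no left child.
      At rye: go right to poppy.
        poppy is a leaf — visit poppy.
    At fig: no right child.
  At aster: go right to bay.
    Visit bay.
    At bay: no left child.
    At bay: go right to sage.
      Visit sage.
      At sage: no left child.
      At sage: go right to lily.
        lily is a leaf — visit lily.
Full pre-order sequence: fern, rose, plum, tulip, aster, fig, rye, poppy, bay, sage, lily.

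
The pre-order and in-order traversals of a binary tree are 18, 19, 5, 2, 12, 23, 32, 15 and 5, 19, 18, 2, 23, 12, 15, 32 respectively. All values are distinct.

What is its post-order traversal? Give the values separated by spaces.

5 19 23 15 32 12 2 18

The first element of pre-order is the root; it splits in-order into left and right subtrees.
Root 18: left subtree has 2 nodes {5, 19}, right has 5 {2, 23, 12, 15, 32}.
  Root 19: left subtree has 1 node {5}, right has 0 { }.
  Root 2: left subtree has 0 nodes { }, right has 4 {23, 12, 15, 32}.
    Root 12: left subtree has 1 node {23}, right has 2 {15, 32}.
      Root 32: left subtree has 1 node {15}, right has 0 { }.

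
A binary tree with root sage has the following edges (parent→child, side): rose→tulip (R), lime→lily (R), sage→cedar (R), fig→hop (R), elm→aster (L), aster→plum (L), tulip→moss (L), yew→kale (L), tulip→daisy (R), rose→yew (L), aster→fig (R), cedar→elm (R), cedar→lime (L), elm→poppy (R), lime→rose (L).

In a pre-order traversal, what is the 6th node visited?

Pre-order visits the node, then its left subtree, then its right subtree.
Visit sage.
At sage: no left child.
At sage: go right to cedar.
  Visit cedar.
  At cedar: go left to lime.
    Visit lime.
    At lime: go left to rose.
      Visit rose.
      At rose: go left to yew.
        Visit yew.
        At yew: go left to kale.
          kale is a leaf — visit kale.
        At yew: no right child.
      At rose: go right to tulip.
        Visit tulip.
        At tulip: go left to moss.
          moss is a leaf — visit moss.
        At tulip: go right to daisy.
          daisy is a leaf — visit daisy.
    At lime: go right to lily.
      lily is a leaf — visit lily.
  At cedar: go right to elm.
    Visit elm.
    At elm: go left to aster.
      Visit aster.
      At aster: go left to plum.
        plum is a leaf — visit plum.
      At aster: go right to fig.
        Visit fig.
        At fig: no left child.
        At fig: go right to hop.
          hop is a leaf — visit hop.
    At elm: go right to poppy.
      poppy is a leaf — visit poppy.
Full pre-order sequence: sage, cedar, lime, rose, yew, kale, tulip, moss, daisy, lily, elm, aster, plum, fig, hop, poppy.

kale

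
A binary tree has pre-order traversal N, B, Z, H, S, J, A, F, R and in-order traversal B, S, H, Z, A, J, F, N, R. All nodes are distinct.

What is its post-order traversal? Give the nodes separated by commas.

The first element of pre-order is the root; it splits in-order into left and right subtrees.
Root N: left subtree has 7 nodes {B, S, H, Z, A, J, F}, right has 1 {R}.
  Root B: left subtree has 0 nodes { }, right has 6 {S, H, Z, A, J, F}.
    Root Z: left subtree has 2 nodes {S, H}, right has 3 {A, J, F}.
      Root H: left subtree has 1 node {S}, right has 0 { }.
      Root J: left subtree has 1 node {A}, right has 1 {F}.

S, H, A, F, J, Z, B, R, N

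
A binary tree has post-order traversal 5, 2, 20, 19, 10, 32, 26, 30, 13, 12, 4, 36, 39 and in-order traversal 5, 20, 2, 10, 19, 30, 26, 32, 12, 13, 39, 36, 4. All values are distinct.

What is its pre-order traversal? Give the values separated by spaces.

The last element of post-order is the root; it splits in-order into left and right subtrees.
Root 39: left subtree has 10 nodes {5, 20, 2, 10, 19, 30, 26, 32, 12, 13}, right has 2 {36, 4}.
  Root 12: left subtree has 8 nodes {5, 20, 2, 10, 19, 30, 26, 32}, right has 1 {13}.
    Root 30: left subtree has 5 nodes {5, 20, 2, 10, 19}, right has 2 {26, 32}.
      Root 10: left subtree has 3 nodes {5, 20, 2}, right has 1 {19}.
        Root 20: left subtree has 1 node {5}, right has 1 {2}.
      Root 26: left subtree has 0 nodes { }, right has 1 {32}.
  Root 36: left subtree has 0 nodes { }, right has 1 {4}.

39 12 30 10 20 5 2 19 26 32 13 36 4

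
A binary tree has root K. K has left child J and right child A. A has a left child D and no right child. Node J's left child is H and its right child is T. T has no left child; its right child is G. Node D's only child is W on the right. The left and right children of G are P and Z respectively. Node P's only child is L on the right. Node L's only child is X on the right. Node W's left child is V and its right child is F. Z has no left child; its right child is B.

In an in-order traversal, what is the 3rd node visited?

In-order visits the left subtree, then the node, then the right subtree.
At K: go left to J.
  At J: go left to H.
    H is a leaf — visit H.
  Visit J.
  At J: go right to T.
    At T: no left child.
    Visit T.
    At T: go right to G.
      At G: go left to P.
        At P: no left child.
        Visit P.
        At P: go right to L.
          At L: no left child.
          Visit L.
          At L: go right to X.
            X is a leaf — visit X.
      Visit G.
      At G: go right to Z.
        At Z: no left child.
        Visit Z.
        At Z: go right to B.
          B is a leaf — visit B.
Visit K.
At K: go right to A.
  At A: go left to D.
    At D: no left child.
    Visit D.
    At D: go right to W.
      At W: go left to V.
        V is a leaf — visit V.
      Visit W.
      At W: go right to F.
        F is a leaf — visit F.
  Visit A.
  At A: no right child.
Full in-order sequence: H, J, T, P, L, X, G, Z, B, K, D, V, W, F, A.

T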